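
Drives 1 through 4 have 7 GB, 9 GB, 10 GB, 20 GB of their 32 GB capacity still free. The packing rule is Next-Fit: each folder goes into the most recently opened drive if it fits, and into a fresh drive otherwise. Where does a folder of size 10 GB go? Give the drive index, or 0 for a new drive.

4

Next-Fit only looks at drive 4, which has 20 GB free.
10 GB fits there.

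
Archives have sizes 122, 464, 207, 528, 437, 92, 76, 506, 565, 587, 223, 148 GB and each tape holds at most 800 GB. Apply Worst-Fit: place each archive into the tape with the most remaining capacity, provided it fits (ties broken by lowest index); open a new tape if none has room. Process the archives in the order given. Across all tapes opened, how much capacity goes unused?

Put 122 GB in tape 1; 678 GB remain.
Put 464 GB in tape 1; 214 GB remain.
Put 207 GB in tape 1; 7 GB remain.
Put 528 GB in tape 2; 272 GB remain.
Put 437 GB in tape 3; 363 GB remain.
Put 92 GB in tape 3; 271 GB remain.
Put 76 GB in tape 2; 196 GB remain.
Put 506 GB in tape 4; 294 GB remain.
Put 565 GB in tape 5; 235 GB remain.
Put 587 GB in tape 6; 213 GB remain.
Put 223 GB in tape 4; 71 GB remain.
Put 148 GB in tape 3; 123 GB remain.
6 tapes × 800 GB = 4800 GB; used 3955 GB; unused 845 GB.

845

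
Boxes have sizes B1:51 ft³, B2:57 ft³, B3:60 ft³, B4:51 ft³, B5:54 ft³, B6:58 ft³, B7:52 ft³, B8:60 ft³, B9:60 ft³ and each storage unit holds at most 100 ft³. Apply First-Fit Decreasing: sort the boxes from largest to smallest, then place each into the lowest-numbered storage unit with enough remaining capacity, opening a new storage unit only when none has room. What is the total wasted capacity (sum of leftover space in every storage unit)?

397

Sorted descending: 60, 60, 60, 58, 57, 54, 52, 51, 51.
storage unit 1: place 60 ft³, 40 ft³ left
storage unit 2: place 60 ft³, 40 ft³ left
storage unit 3: place 60 ft³, 40 ft³ left
storage unit 4: place 58 ft³, 42 ft³ left
storage unit 5: place 57 ft³, 43 ft³ left
storage unit 6: place 54 ft³, 46 ft³ left
storage unit 7: place 52 ft³, 48 ft³ left
storage unit 8: place 51 ft³, 49 ft³ left
storage unit 9: place 51 ft³, 49 ft³ left
9 storage units × 100 ft³ = 900 ft³; used 503 ft³; unused 397 ft³.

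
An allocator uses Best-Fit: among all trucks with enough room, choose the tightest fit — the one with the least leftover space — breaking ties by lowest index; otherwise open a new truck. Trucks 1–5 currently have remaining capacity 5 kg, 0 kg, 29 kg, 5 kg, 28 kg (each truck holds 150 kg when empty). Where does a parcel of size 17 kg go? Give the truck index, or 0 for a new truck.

Trucks with room: truck 3 (29 kg), truck 5 (28 kg).
Tightest fit is truck 5 with 28 kg free.

5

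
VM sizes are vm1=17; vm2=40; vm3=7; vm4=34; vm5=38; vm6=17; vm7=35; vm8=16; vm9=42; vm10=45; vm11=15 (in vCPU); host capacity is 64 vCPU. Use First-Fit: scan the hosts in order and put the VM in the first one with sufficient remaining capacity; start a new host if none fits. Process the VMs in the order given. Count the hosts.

6

Put vm1 (17 vCPU) in host 1; 47 vCPU remain.
Put vm2 (40 vCPU) in host 1; 7 vCPU remain.
Put vm3 (7 vCPU) in host 1; 0 vCPU remain.
Put vm4 (34 vCPU) in host 2; 30 vCPU remain.
Put vm5 (38 vCPU) in host 3; 26 vCPU remain.
Put vm6 (17 vCPU) in host 2; 13 vCPU remain.
Put vm7 (35 vCPU) in host 4; 29 vCPU remain.
Put vm8 (16 vCPU) in host 3; 10 vCPU remain.
Put vm9 (42 vCPU) in host 5; 22 vCPU remain.
Put vm10 (45 vCPU) in host 6; 19 vCPU remain.
Put vm11 (15 vCPU) in host 4; 14 vCPU remain.
Final hosts: [17,40,7] [34,17] [38,16] [35,15] [42] [45].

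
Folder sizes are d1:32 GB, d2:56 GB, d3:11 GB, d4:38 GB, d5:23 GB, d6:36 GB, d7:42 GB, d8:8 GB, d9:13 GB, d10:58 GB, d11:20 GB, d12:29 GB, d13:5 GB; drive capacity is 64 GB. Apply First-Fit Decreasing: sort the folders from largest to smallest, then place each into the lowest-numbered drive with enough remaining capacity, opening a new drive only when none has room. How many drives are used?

6

Sorted descending: 58, 56, 42, 38, 36, 32, 29, 23, 20, 13, 11, 8, 5.
58 GB → drive 1 (remaining 6 GB)
56 GB → drive 2 (remaining 8 GB)
42 GB → drive 3 (remaining 22 GB)
38 GB → drive 4 (remaining 26 GB)
36 GB → drive 5 (remaining 28 GB)
32 GB → drive 6 (remaining 32 GB)
29 GB → drive 6 (remaining 3 GB)
23 GB → drive 4 (remaining 3 GB)
20 GB → drive 3 (remaining 2 GB)
13 GB → drive 5 (remaining 15 GB)
11 GB → drive 5 (remaining 4 GB)
8 GB → drive 2 (remaining 0 GB)
5 GB → drive 1 (remaining 1 GB)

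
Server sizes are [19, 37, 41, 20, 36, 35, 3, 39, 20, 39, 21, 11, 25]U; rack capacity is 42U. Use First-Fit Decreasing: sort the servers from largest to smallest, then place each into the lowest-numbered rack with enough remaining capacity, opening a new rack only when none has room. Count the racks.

Sorted descending: 41, 39, 39, 37, 36, 35, 25, 21, 20, 20, 19, 11, 3.
41U → rack 1 (remaining 1U)
39U → rack 2 (remaining 3U)
39U → rack 3 (remaining 3U)
37U → rack 4 (remaining 5U)
36U → rack 5 (remaining 6U)
35U → rack 6 (remaining 7U)
25U → rack 7 (remaining 17U)
21U → rack 8 (remaining 21U)
20U → rack 8 (remaining 1U)
20U → rack 9 (remaining 22U)
19U → rack 9 (remaining 3U)
11U → rack 7 (remaining 6U)
3U → rack 2 (remaining 0U)

9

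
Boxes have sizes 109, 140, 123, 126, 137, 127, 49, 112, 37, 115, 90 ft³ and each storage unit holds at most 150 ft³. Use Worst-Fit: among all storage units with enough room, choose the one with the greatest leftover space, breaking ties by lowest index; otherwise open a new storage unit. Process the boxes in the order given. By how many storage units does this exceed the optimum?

Worst-Fit: [109] [140] [123] [126] [137] [127] [49,37] [112] [115] [90] → 10 storage units.
9 boxes exceed 75 ft³ (half the capacity), and no two of those can share a storage unit, so at least 9 storage units are needed.
An optimal packing achieves that bound: [140] [137] [127] [126] [123] [115] [112,37] [109] [90,49] → 9 storage units.
Excess: 10 − 9 = 1.

1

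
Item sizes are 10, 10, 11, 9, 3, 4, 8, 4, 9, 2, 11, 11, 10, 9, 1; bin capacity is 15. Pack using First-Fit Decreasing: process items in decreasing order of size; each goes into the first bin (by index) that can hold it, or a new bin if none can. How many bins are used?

10

Sorted descending: 11, 11, 11, 10, 10, 10, 9, 9, 9, 8, 4, 4, 3, 2, 1.
11 → bin 1 (remaining 4)
11 → bin 2 (remaining 4)
11 → bin 3 (remaining 4)
10 → bin 4 (remaining 5)
10 → bin 5 (remaining 5)
10 → bin 6 (remaining 5)
9 → bin 7 (remaining 6)
9 → bin 8 (remaining 6)
9 → bin 9 (remaining 6)
8 → bin 10 (remaining 7)
4 → bin 1 (remaining 0)
4 → bin 2 (remaining 0)
3 → bin 3 (remaining 1)
2 → bin 4 (remaining 3)
1 → bin 3 (remaining 0)
Final bins: [11,4] [11,4] [11,3,1] [10,2] [10] [10] [9] [9] [9] [8].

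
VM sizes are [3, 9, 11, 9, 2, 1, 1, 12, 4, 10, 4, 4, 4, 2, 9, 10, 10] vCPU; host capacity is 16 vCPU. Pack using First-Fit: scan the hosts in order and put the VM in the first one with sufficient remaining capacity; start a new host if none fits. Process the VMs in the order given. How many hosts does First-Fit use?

3 vCPU → host 1 (remaining 13 vCPU)
9 vCPU → host 1 (remaining 4 vCPU)
11 vCPU → host 2 (remaining 5 vCPU)
9 vCPU → host 3 (remaining 7 vCPU)
2 vCPU → host 1 (remaining 2 vCPU)
1 vCPU → host 1 (remaining 1 vCPU)
1 vCPU → host 1 (remaining 0 vCPU)
12 vCPU → host 4 (remaining 4 vCPU)
4 vCPU → host 2 (remaining 1 vCPU)
10 vCPU → host 5 (remaining 6 vCPU)
4 vCPU → host 3 (remaining 3 vCPU)
4 vCPU → host 4 (remaining 0 vCPU)
4 vCPU → host 5 (remaining 2 vCPU)
2 vCPU → host 3 (remaining 1 vCPU)
9 vCPU → host 6 (remaining 7 vCPU)
10 vCPU → host 7 (remaining 6 vCPU)
10 vCPU → host 8 (remaining 6 vCPU)
Final hosts: [3,9,2,1,1] [11,4] [9,4,2] [12,4] [10,4] [9] [10] [10].

8 hosts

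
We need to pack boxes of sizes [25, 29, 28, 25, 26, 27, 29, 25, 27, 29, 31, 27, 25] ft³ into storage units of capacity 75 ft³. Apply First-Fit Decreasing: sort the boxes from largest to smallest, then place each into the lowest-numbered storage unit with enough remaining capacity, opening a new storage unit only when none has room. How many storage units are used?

Sorted descending: 31, 29, 29, 29, 28, 27, 27, 27, 26, 25, 25, 25, 25.
storage unit 1: place 31 ft³, 44 ft³ left
storage unit 1: place 29 ft³, 15 ft³ left
storage unit 2: place 29 ft³, 46 ft³ left
storage unit 2: place 29 ft³, 17 ft³ left
storage unit 3: place 28 ft³, 47 ft³ left
storage unit 3: place 27 ft³, 20 ft³ left
storage unit 4: place 27 ft³, 48 ft³ left
storage unit 4: place 27 ft³, 21 ft³ left
storage unit 5: place 26 ft³, 49 ft³ left
storage unit 5: place 25 ft³, 24 ft³ left
storage unit 6: place 25 ft³, 50 ft³ left
storage unit 6: place 25 ft³, 25 ft³ left
storage unit 6: place 25 ft³, 0 ft³ left

6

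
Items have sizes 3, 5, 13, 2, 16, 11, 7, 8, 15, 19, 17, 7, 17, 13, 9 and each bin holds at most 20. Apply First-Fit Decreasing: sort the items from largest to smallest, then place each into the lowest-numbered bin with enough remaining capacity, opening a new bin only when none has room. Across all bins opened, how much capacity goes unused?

Sorted descending: 19, 17, 17, 16, 15, 13, 13, 11, 9, 8, 7, 7, 5, 3, 2.
bin 1: place 19, 1 left
bin 2: place 17, 3 left
bin 3: place 17, 3 left
bin 4: place 16, 4 left
bin 5: place 15, 5 left
bin 6: place 13, 7 left
bin 7: place 13, 7 left
bin 8: place 11, 9 left
bin 8: place 9, 0 left
bin 9: place 8, 12 left
bin 6: place 7, 0 left
bin 7: place 7, 0 left
bin 5: place 5, 0 left
bin 2: place 3, 0 left
bin 3: place 2, 1 left
9 bins × 20 = 180; used 162; unused 18.

18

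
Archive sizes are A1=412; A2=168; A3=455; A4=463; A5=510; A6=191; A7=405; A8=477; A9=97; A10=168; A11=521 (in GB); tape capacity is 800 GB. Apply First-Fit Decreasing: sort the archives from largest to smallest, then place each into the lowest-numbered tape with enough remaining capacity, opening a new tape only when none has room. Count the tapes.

7

Sorted descending: 521, 510, 477, 463, 455, 412, 405, 191, 168, 168, 97.
Put 521 GB in tape 1; 279 GB remain.
Put 510 GB in tape 2; 290 GB remain.
Put 477 GB in tape 3; 323 GB remain.
Put 463 GB in tape 4; 337 GB remain.
Put 455 GB in tape 5; 345 GB remain.
Put 412 GB in tape 6; 388 GB remain.
Put 405 GB in tape 7; 395 GB remain.
Put 191 GB in tape 1; 88 GB remain.
Put 168 GB in tape 2; 122 GB remain.
Put 168 GB in tape 3; 155 GB remain.
Put 97 GB in tape 2; 25 GB remain.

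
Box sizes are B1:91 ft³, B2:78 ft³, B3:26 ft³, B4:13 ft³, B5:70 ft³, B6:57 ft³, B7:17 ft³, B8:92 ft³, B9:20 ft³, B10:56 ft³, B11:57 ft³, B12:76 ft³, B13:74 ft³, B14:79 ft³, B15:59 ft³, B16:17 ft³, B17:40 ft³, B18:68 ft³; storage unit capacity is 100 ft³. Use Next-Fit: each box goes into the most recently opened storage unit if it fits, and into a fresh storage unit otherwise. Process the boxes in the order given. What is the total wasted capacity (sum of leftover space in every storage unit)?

B1 (91 ft³) → storage unit 1 (remaining 9 ft³)
B2 (78 ft³) → storage unit 2 (remaining 22 ft³)
B3 (26 ft³) → storage unit 3 (remaining 74 ft³)
B4 (13 ft³) → storage unit 3 (remaining 61 ft³)
B5 (70 ft³) → storage unit 4 (remaining 30 ft³)
B6 (57 ft³) → storage unit 5 (remaining 43 ft³)
B7 (17 ft³) → storage unit 5 (remaining 26 ft³)
B8 (92 ft³) → storage unit 6 (remaining 8 ft³)
B9 (20 ft³) → storage unit 7 (remaining 80 ft³)
B10 (56 ft³) → storage unit 7 (remaining 24 ft³)
B11 (57 ft³) → storage unit 8 (remaining 43 ft³)
B12 (76 ft³) → storage unit 9 (remaining 24 ft³)
B13 (74 ft³) → storage unit 10 (remaining 26 ft³)
B14 (79 ft³) → storage unit 11 (remaining 21 ft³)
B15 (59 ft³) → storage unit 12 (remaining 41 ft³)
B16 (17 ft³) → storage unit 12 (remaining 24 ft³)
B17 (40 ft³) → storage unit 13 (remaining 60 ft³)
B18 (68 ft³) → storage unit 14 (remaining 32 ft³)
14 storage units × 100 ft³ = 1400 ft³; used 990 ft³; unused 410 ft³.

410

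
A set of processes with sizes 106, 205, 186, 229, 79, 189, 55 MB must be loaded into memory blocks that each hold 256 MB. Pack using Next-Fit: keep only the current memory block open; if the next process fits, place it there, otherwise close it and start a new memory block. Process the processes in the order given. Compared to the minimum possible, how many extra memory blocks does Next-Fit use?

Next-Fit: [106] [205] [186] [229] [79] [189,55] → 6 memory blocks.
Total size 1049 MB; any packing needs at least ⌈1049/256⌉ = 5 memory blocks.
An optimal packing achieves that bound: [229] [205] [189,55] [186] [106,79] → 5 memory blocks.
Excess: 6 − 5 = 1.

1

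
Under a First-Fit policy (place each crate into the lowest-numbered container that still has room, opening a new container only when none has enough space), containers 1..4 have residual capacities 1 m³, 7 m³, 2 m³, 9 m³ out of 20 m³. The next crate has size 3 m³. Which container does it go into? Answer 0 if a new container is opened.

Containers with room: container 2 (7 m³), container 4 (9 m³).
The first with room is container 2.

2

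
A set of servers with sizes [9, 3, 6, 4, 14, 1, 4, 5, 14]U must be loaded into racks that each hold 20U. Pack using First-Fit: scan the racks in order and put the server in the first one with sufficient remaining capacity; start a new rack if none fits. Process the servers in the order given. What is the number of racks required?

rack 1: place 9U, 11U left
rack 1: place 3U, 8U left
rack 1: place 6U, 2U left
rack 2: place 4U, 16U left
rack 2: place 14U, 2U left
rack 1: place 1U, 1U left
rack 3: place 4U, 16U left
rack 3: place 5U, 11U left
rack 4: place 14U, 6U left
Final racks: [9,3,6,1] [4,14] [4,5] [14].

4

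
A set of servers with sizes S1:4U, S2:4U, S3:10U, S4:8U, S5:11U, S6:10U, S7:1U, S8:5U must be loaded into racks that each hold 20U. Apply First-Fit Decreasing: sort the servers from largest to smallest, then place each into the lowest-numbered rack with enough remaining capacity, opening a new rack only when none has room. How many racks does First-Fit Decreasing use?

Sorted descending: 11, 10, 10, 8, 5, 4, 4, 1.
11U → rack 1 (remaining 9U)
10U → rack 2 (remaining 10U)
10U → rack 2 (remaining 0U)
8U → rack 1 (remaining 1U)
5U → rack 3 (remaining 15U)
4U → rack 3 (remaining 11U)
4U → rack 3 (remaining 7U)
1U → rack 1 (remaining 0U)

3 racks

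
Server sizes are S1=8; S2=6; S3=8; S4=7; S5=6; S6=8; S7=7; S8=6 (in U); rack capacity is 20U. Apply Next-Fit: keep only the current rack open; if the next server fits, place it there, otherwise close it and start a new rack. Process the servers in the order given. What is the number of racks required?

Put S1 (8U) in rack 1; 12U remain.
Put S2 (6U) in rack 1; 6U remain.
Put S3 (8U) in rack 2; 12U remain.
Put S4 (7U) in rack 2; 5U remain.
Put S5 (6U) in rack 3; 14U remain.
Put S6 (8U) in rack 3; 6U remain.
Put S7 (7U) in rack 4; 13U remain.
Put S8 (6U) in rack 4; 7U remain.
Final racks: [8,6] [8,7] [6,8] [7,6].

4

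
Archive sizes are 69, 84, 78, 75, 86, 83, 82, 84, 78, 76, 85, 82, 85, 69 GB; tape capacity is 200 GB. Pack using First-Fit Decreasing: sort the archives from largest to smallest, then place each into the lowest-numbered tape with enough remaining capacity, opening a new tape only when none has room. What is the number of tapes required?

7 tapes

Sorted descending: 86, 85, 85, 84, 84, 83, 82, 82, 78, 78, 76, 75, 69, 69.
86 GB → tape 1 (remaining 114 GB)
85 GB → tape 1 (remaining 29 GB)
85 GB → tape 2 (remaining 115 GB)
84 GB → tape 2 (remaining 31 GB)
84 GB → tape 3 (remaining 116 GB)
83 GB → tape 3 (remaining 33 GB)
82 GB → tape 4 (remaining 118 GB)
82 GB → tape 4 (remaining 36 GB)
78 GB → tape 5 (remaining 122 GB)
78 GB → tape 5 (remaining 44 GB)
76 GB → tape 6 (remaining 124 GB)
75 GB → tape 6 (remaining 49 GB)
69 GB → tape 7 (remaining 131 GB)
69 GB → tape 7 (remaining 62 GB)
Final tapes: [86,85] [85,84] [84,83] [82,82] [78,78] [76,75] [69,69].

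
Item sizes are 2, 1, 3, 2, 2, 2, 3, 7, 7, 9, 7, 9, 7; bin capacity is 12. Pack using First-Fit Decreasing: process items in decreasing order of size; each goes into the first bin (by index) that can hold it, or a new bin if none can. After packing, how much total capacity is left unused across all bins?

11

Sorted descending: 9, 9, 7, 7, 7, 7, 3, 3, 2, 2, 2, 2, 1.
9 → bin 1 (remaining 3)
9 → bin 2 (remaining 3)
7 → bin 3 (remaining 5)
7 → bin 4 (remaining 5)
7 → bin 5 (remaining 5)
7 → bin 6 (remaining 5)
3 → bin 1 (remaining 0)
3 → bin 2 (remaining 0)
2 → bin 3 (remaining 3)
2 → bin 3 (remaining 1)
2 → bin 4 (remaining 3)
2 → bin 4 (remaining 1)
1 → bin 3 (remaining 0)
6 bins × 12 = 72; used 61; unused 11.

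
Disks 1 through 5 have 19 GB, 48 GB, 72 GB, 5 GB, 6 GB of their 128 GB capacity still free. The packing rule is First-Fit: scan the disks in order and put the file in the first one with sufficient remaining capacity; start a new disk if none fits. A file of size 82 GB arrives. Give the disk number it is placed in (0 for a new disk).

No disk has ≥ 82 GB free, so a new disk is opened.

0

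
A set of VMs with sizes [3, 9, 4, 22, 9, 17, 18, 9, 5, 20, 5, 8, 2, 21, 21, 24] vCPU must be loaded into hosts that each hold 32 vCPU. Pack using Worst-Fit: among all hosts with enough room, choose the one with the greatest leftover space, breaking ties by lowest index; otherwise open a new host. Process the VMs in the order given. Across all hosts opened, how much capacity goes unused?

3 vCPU → host 1 (remaining 29 vCPU)
9 vCPU → host 1 (remaining 20 vCPU)
4 vCPU → host 1 (remaining 16 vCPU)
22 vCPU → host 2 (remaining 10 vCPU)
9 vCPU → host 1 (remaining 7 vCPU)
17 vCPU → host 3 (remaining 15 vCPU)
18 vCPU → host 4 (remaining 14 vCPU)
9 vCPU → host 3 (remaining 6 vCPU)
5 vCPU → host 4 (remaining 9 vCPU)
20 vCPU → host 5 (remaining 12 vCPU)
5 vCPU → host 5 (remaining 7 vCPU)
8 vCPU → host 2 (remaining 2 vCPU)
2 vCPU → host 4 (remaining 7 vCPU)
21 vCPU → host 6 (remaining 11 vCPU)
21 vCPU → host 7 (remaining 11 vCPU)
24 vCPU → host 8 (remaining 8 vCPU)
8 hosts × 32 vCPU = 256 vCPU; used 197 vCPU; unused 59 vCPU.

59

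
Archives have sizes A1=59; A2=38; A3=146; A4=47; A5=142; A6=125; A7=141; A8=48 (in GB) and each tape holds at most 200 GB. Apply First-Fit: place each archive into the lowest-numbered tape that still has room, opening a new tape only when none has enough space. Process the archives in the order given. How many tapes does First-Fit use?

5 tapes

tape 1: place A1 (59 GB), 141 GB left
tape 1: place A2 (38 GB), 103 GB left
tape 2: place A3 (146 GB), 54 GB left
tape 1: place A4 (47 GB), 56 GB left
tape 3: place A5 (142 GB), 58 GB left
tape 4: place A6 (125 GB), 75 GB left
tape 5: place A7 (141 GB), 59 GB left
tape 1: place A8 (48 GB), 8 GB left
Final tapes: [59,38,47,48] [146] [142] [125] [141].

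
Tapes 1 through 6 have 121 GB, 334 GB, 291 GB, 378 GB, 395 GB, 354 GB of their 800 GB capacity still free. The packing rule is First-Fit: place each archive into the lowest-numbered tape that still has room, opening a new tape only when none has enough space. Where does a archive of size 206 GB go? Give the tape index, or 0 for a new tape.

2

Tapes with room: tape 2 (334 GB), tape 3 (291 GB), tape 4 (378 GB), tape 5 (395 GB), tape 6 (354 GB).
The first with room is tape 2.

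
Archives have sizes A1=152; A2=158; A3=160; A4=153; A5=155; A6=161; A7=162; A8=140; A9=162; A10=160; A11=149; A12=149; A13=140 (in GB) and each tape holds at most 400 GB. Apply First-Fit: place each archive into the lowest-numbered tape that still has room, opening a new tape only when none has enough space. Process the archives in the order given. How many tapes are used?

Put A1 (152 GB) in tape 1; 248 GB remain.
Put A2 (158 GB) in tape 1; 90 GB remain.
Put A3 (160 GB) in tape 2; 240 GB remain.
Put A4 (153 GB) in tape 2; 87 GB remain.
Put A5 (155 GB) in tape 3; 245 GB remain.
Put A6 (161 GB) in tape 3; 84 GB remain.
Put A7 (162 GB) in tape 4; 238 GB remain.
Put A8 (140 GB) in tape 4; 98 GB remain.
Put A9 (162 GB) in tape 5; 238 GB remain.
Put A10 (160 GB) in tape 5; 78 GB remain.
Put A11 (149 GB) in tape 6; 251 GB remain.
Put A12 (149 GB) in tape 6; 102 GB remain.
Put A13 (140 GB) in tape 7; 260 GB remain.

7 tapes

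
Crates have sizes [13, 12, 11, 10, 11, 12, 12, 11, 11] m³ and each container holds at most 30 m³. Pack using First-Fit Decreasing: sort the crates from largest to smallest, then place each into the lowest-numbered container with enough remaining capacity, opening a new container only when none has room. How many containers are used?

5 containers

Sorted descending: 13, 12, 12, 12, 11, 11, 11, 11, 10.
Put 13 m³ in container 1; 17 m³ remain.
Put 12 m³ in container 1; 5 m³ remain.
Put 12 m³ in container 2; 18 m³ remain.
Put 12 m³ in container 2; 6 m³ remain.
Put 11 m³ in container 3; 19 m³ remain.
Put 11 m³ in container 3; 8 m³ remain.
Put 11 m³ in container 4; 19 m³ remain.
Put 11 m³ in container 4; 8 m³ remain.
Put 10 m³ in container 5; 20 m³ remain.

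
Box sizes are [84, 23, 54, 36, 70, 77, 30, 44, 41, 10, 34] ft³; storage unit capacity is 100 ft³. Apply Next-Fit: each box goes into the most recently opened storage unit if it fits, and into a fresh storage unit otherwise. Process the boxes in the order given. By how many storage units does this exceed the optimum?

Next-Fit: [84] [23,54] [36] [70] [77] [30,44] [41,10,34] → 7 storage units.
Total size 503 ft³; any packing needs at least ⌈503/100⌉ = 6 storage units.
An optimal packing achieves that bound: [84,10] [77,23] [70,30] [54,44] [41,36] [34] → 6 storage units.
Excess: 7 − 6 = 1.

1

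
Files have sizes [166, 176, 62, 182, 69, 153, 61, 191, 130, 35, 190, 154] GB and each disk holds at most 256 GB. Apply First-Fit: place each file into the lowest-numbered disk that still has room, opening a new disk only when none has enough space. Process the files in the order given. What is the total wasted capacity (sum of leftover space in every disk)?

479

166 GB → disk 1 (remaining 90 GB)
176 GB → disk 2 (remaining 80 GB)
62 GB → disk 1 (remaining 28 GB)
182 GB → disk 3 (remaining 74 GB)
69 GB → disk 2 (remaining 11 GB)
153 GB → disk 4 (remaining 103 GB)
61 GB → disk 3 (remaining 13 GB)
191 GB → disk 5 (remaining 65 GB)
130 GB → disk 6 (remaining 126 GB)
35 GB → disk 4 (remaining 68 GB)
190 GB → disk 7 (remaining 66 GB)
154 GB → disk 8 (remaining 102 GB)
8 disks × 256 GB = 2048 GB; used 1569 GB; unused 479 GB.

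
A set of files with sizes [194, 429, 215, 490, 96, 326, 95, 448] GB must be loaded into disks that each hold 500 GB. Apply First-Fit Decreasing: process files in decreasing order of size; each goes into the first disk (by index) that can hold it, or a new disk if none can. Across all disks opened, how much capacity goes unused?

Sorted descending: 490, 448, 429, 326, 215, 194, 96, 95.
Put 490 GB in disk 1; 10 GB remain.
Put 448 GB in disk 2; 52 GB remain.
Put 429 GB in disk 3; 71 GB remain.
Put 326 GB in disk 4; 174 GB remain.
Put 215 GB in disk 5; 285 GB remain.
Put 194 GB in disk 5; 91 GB remain.
Put 96 GB in disk 4; 78 GB remain.
Put 95 GB in disk 6; 405 GB remain.
6 disks × 500 GB = 3000 GB; used 2293 GB; unused 707 GB.

707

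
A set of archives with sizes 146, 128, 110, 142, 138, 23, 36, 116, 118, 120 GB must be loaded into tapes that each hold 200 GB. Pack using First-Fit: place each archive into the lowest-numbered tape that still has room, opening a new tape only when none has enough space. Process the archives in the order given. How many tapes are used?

tape 1: place 146 GB, 54 GB left
tape 2: place 128 GB, 72 GB left
tape 3: place 110 GB, 90 GB left
tape 4: place 142 GB, 58 GB left
tape 5: place 138 GB, 62 GB left
tape 1: place 23 GB, 31 GB left
tape 2: place 36 GB, 36 GB left
tape 6: place 116 GB, 84 GB left
tape 7: place 118 GB, 82 GB left
tape 8: place 120 GB, 80 GB left
Final tapes: [146,23] [128,36] [110] [142] [138] [116] [118] [120].

8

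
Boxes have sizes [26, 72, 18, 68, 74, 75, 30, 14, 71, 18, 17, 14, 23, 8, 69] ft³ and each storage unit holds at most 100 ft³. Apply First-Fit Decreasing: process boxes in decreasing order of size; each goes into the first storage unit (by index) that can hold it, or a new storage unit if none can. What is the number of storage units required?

7 storage units

Sorted descending: 75, 74, 72, 71, 69, 68, 30, 26, 23, 18, 18, 17, 14, 14, 8.
Put 75 ft³ in storage unit 1; 25 ft³ remain.
Put 74 ft³ in storage unit 2; 26 ft³ remain.
Put 72 ft³ in storage unit 3; 28 ft³ remain.
Put 71 ft³ in storage unit 4; 29 ft³ remain.
Put 69 ft³ in storage unit 5; 31 ft³ remain.
Put 68 ft³ in storage unit 6; 32 ft³ remain.
Put 30 ft³ in storage unit 5; 1 ft³ remain.
Put 26 ft³ in storage unit 2; 0 ft³ remain.
Put 23 ft³ in storage unit 1; 2 ft³ remain.
Put 18 ft³ in storage unit 3; 10 ft³ remain.
Put 18 ft³ in storage unit 4; 11 ft³ remain.
Put 17 ft³ in storage unit 6; 15 ft³ remain.
Put 14 ft³ in storage unit 6; 1 ft³ remain.
Put 14 ft³ in storage unit 7; 86 ft³ remain.
Put 8 ft³ in storage unit 3; 2 ft³ remain.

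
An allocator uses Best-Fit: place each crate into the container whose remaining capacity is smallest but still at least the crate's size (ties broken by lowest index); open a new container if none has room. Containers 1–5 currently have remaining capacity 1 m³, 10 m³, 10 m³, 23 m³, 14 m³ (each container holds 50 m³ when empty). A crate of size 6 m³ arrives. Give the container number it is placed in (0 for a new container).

2

Containers with room: container 2 (10 m³), container 3 (10 m³), container 4 (23 m³), container 5 (14 m³).
Tightest fit is container 2 with 10 m³ free.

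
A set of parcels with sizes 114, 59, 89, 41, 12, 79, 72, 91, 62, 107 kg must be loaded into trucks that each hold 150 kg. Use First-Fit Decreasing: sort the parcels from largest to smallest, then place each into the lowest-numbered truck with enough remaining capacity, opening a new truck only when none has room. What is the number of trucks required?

Sorted descending: 114, 107, 91, 89, 79, 72, 62, 59, 41, 12.
truck 1: place 114 kg, 36 kg left
truck 2: place 107 kg, 43 kg left
truck 3: place 91 kg, 59 kg left
truck 4: place 89 kg, 61 kg left
truck 5: place 79 kg, 71 kg left
truck 6: place 72 kg, 78 kg left
truck 5: place 62 kg, 9 kg left
truck 3: place 59 kg, 0 kg left
truck 2: place 41 kg, 2 kg left
truck 1: place 12 kg, 24 kg left
Final trucks: [114,12] [107,41] [91,59] [89] [79,62] [72].

6 trucks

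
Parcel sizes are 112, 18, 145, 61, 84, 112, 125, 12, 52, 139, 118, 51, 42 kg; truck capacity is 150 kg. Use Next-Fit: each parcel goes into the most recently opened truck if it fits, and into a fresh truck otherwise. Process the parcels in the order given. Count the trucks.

9 trucks

Put 112 kg in truck 1; 38 kg remain.
Put 18 kg in truck 1; 20 kg remain.
Put 145 kg in truck 2; 5 kg remain.
Put 61 kg in truck 3; 89 kg remain.
Put 84 kg in truck 3; 5 kg remain.
Put 112 kg in truck 4; 38 kg remain.
Put 125 kg in truck 5; 25 kg remain.
Put 12 kg in truck 5; 13 kg remain.
Put 52 kg in truck 6; 98 kg remain.
Put 139 kg in truck 7; 11 kg remain.
Put 118 kg in truck 8; 32 kg remain.
Put 51 kg in truck 9; 99 kg remain.
Put 42 kg in truck 9; 57 kg remain.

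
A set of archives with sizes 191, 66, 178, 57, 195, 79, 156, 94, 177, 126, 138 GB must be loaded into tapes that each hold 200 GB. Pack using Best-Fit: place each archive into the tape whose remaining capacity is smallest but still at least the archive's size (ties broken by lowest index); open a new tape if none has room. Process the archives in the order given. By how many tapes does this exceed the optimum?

Best-Fit: [191] [66,57] [178] [195] [79,94] [156] [177] [126] [138] → 9 tapes.
Total size 1457 GB; any packing needs at least ⌈1457/200⌉ = 8 tapes.
An optimal packing achieves that bound: [195] [191] [178] [177] [156] [138,57] [126,66] [94,79] → 8 tapes.
Excess: 9 − 8 = 1.

1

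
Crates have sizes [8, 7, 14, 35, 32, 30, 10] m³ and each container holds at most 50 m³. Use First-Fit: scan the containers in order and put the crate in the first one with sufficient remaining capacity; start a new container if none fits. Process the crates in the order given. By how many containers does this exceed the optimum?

First-Fit: [8,7,14,10] [35] [32] [30] → 4 containers.
Total size 136 m³; any packing needs at least ⌈136/50⌉ = 3 containers.
An optimal packing achieves that bound: [35,14] [32,10,8] [30,7] → 3 containers.
Excess: 4 − 3 = 1.

1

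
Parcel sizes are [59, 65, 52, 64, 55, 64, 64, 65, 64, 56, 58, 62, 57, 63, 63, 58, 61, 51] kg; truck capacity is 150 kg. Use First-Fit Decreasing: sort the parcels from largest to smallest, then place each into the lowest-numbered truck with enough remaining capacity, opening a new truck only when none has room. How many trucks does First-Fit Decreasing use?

9 trucks

Sorted descending: 65, 65, 64, 64, 64, 64, 63, 63, 62, 61, 59, 58, 58, 57, 56, 55, 52, 51.
65 kg → truck 1 (remaining 85 kg)
65 kg → truck 1 (remaining 20 kg)
64 kg → truck 2 (remaining 86 kg)
64 kg → truck 2 (remaining 22 kg)
64 kg → truck 3 (remaining 86 kg)
64 kg → truck 3 (remaining 22 kg)
63 kg → truck 4 (remaining 87 kg)
63 kg → truck 4 (remaining 24 kg)
62 kg → truck 5 (remaining 88 kg)
61 kg → truck 5 (remaining 27 kg)
59 kg → truck 6 (remaining 91 kg)
58 kg → truck 6 (remaining 33 kg)
58 kg → truck 7 (remaining 92 kg)
57 kg → truck 7 (remaining 35 kg)
56 kg → truck 8 (remaining 94 kg)
55 kg → truck 8 (remaining 39 kg)
52 kg → truck 9 (remaining 98 kg)
51 kg → truck 9 (remaining 47 kg)
Final trucks: [65,65] [64,64] [64,64] [63,63] [62,61] [59,58] [58,57] [56,55] [52,51].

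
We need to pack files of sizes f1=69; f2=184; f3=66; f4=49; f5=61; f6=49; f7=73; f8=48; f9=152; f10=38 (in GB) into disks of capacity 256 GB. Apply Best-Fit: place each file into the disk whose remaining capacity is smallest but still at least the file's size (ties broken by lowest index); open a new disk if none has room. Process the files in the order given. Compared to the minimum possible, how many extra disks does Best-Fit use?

Best-Fit: [69,184] [66,49,61,49] [73,48] [152,38] → 4 disks.
Total size 789 GB; any packing needs at least ⌈789/256⌉ = 4 disks.
So 4 is already optimal.

0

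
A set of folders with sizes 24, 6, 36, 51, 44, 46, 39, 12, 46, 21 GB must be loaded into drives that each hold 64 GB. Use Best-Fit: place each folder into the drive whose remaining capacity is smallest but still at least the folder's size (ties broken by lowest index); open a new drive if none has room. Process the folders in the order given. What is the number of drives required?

drive 1: place 24 GB, 40 GB left
drive 1: place 6 GB, 34 GB left
drive 2: place 36 GB, 28 GB left
drive 3: place 51 GB, 13 GB left
drive 4: place 44 GB, 20 GB left
drive 5: place 46 GB, 18 GB left
drive 6: place 39 GB, 25 GB left
drive 3: place 12 GB, 1 GB left
drive 7: place 46 GB, 18 GB left
drive 6: place 21 GB, 4 GB left

7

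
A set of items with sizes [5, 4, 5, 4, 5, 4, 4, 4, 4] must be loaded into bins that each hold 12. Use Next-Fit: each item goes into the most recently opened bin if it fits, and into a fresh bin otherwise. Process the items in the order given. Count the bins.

4 bins

5 → bin 1 (remaining 7)
4 → bin 1 (remaining 3)
5 → bin 2 (remaining 7)
4 → bin 2 (remaining 3)
5 → bin 3 (remaining 7)
4 → bin 3 (remaining 3)
4 → bin 4 (remaining 8)
4 → bin 4 (remaining 4)
4 → bin 4 (remaining 0)
Final bins: [5,4] [5,4] [5,4] [4,4,4].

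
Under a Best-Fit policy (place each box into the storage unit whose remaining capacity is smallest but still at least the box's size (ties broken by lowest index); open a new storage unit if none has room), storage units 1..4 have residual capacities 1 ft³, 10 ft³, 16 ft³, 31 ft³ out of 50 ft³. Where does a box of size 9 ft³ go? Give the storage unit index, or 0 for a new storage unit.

2

Storage units with room: storage unit 2 (10 ft³), storage unit 3 (16 ft³), storage unit 4 (31 ft³).
Tightest fit is storage unit 2 with 10 ft³ free.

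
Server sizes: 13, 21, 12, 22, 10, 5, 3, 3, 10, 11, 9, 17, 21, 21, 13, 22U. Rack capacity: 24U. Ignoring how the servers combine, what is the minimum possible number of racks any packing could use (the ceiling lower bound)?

Total size = 13 + 21 + 12 + 22 + 10 + 5 + 3 + 3 + 10 + 11 + 9 + 17 + 21 + 21 + 13 + 22 = 213U.
⌈213 / 24⌉ = 9.

9 racks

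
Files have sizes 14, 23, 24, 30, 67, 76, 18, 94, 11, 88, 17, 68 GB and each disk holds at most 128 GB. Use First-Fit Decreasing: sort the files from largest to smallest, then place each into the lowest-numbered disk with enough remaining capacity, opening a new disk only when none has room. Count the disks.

5

Sorted descending: 94, 88, 76, 68, 67, 30, 24, 23, 18, 17, 14, 11.
disk 1: place 94 GB, 34 GB left
disk 2: place 88 GB, 40 GB left
disk 3: place 76 GB, 52 GB left
disk 4: place 68 GB, 60 GB left
disk 5: place 67 GB, 61 GB left
disk 1: place 30 GB, 4 GB left
disk 2: place 24 GB, 16 GB left
disk 3: place 23 GB, 29 GB left
disk 3: place 18 GB, 11 GB left
disk 4: place 17 GB, 43 GB left
disk 2: place 14 GB, 2 GB left
disk 3: place 11 GB, 0 GB left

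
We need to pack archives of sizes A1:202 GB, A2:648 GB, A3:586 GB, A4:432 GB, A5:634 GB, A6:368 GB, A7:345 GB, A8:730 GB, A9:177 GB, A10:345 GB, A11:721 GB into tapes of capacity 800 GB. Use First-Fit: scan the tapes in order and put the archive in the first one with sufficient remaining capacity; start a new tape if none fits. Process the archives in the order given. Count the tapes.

A1 (202 GB) → tape 1 (remaining 598 GB)
A2 (648 GB) → tape 2 (remaining 152 GB)
A3 (586 GB) → tape 1 (remaining 12 GB)
A4 (432 GB) → tape 3 (remaining 368 GB)
A5 (634 GB) → tape 4 (remaining 166 GB)
A6 (368 GB) → tape 3 (remaining 0 GB)
A7 (345 GB) → tape 5 (remaining 455 GB)
A8 (730 GB) → tape 6 (remaining 70 GB)
A9 (177 GB) → tape 5 (remaining 278 GB)
A10 (345 GB) → tape 7 (remaining 455 GB)
A11 (721 GB) → tape 8 (remaining 79 GB)
Final tapes: [202,586] [648] [432,368] [634] [345,177] [730] [345] [721].

8 tapes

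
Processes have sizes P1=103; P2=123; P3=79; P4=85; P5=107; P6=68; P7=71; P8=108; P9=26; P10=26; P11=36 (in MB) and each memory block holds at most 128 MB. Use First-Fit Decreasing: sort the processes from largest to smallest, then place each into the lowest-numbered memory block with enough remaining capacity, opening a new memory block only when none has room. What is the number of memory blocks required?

Sorted descending: 123, 108, 107, 103, 85, 79, 71, 68, 36, 26, 26.
memory block 1: place 123 MB, 5 MB left
memory block 2: place 108 MB, 20 MB left
memory block 3: place 107 MB, 21 MB left
memory block 4: place 103 MB, 25 MB left
memory block 5: place 85 MB, 43 MB left
memory block 6: place 79 MB, 49 MB left
memory block 7: place 71 MB, 57 MB left
memory block 8: place 68 MB, 60 MB left
memory block 5: place 36 MB, 7 MB left
memory block 6: place 26 MB, 23 MB left
memory block 7: place 26 MB, 31 MB left

8 memory blocks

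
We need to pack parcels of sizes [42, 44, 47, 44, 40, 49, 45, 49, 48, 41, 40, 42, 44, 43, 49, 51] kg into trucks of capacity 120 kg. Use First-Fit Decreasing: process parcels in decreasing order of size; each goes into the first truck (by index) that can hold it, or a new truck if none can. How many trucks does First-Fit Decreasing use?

8

Sorted descending: 51, 49, 49, 49, 48, 47, 45, 44, 44, 44, 43, 42, 42, 41, 40, 40.
Put 51 kg in truck 1; 69 kg remain.
Put 49 kg in truck 1; 20 kg remain.
Put 49 kg in truck 2; 71 kg remain.
Put 49 kg in truck 2; 22 kg remain.
Put 48 kg in truck 3; 72 kg remain.
Put 47 kg in truck 3; 25 kg remain.
Put 45 kg in truck 4; 75 kg remain.
Put 44 kg in truck 4; 31 kg remain.
Put 44 kg in truck 5; 76 kg remain.
Put 44 kg in truck 5; 32 kg remain.
Put 43 kg in truck 6; 77 kg remain.
Put 42 kg in truck 6; 35 kg remain.
Put 42 kg in truck 7; 78 kg remain.
Put 41 kg in truck 7; 37 kg remain.
Put 40 kg in truck 8; 80 kg remain.
Put 40 kg in truck 8; 40 kg remain.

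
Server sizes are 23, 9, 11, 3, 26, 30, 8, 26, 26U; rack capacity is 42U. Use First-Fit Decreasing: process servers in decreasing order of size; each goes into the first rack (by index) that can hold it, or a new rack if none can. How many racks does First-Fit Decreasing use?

5

Sorted descending: 30, 26, 26, 26, 23, 11, 9, 8, 3.
Put 30U in rack 1; 12U remain.
Put 26U in rack 2; 16U remain.
Put 26U in rack 3; 16U remain.
Put 26U in rack 4; 16U remain.
Put 23U in rack 5; 19U remain.
Put 11U in rack 1; 1U remain.
Put 9U in rack 2; 7U remain.
Put 8U in rack 3; 8U remain.
Put 3U in rack 2; 4U remain.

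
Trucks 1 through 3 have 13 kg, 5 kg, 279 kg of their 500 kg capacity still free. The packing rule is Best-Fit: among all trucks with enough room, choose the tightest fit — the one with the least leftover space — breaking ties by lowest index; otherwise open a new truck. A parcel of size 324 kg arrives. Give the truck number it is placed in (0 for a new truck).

No truck has ≥ 324 kg free, so a new truck is opened.

0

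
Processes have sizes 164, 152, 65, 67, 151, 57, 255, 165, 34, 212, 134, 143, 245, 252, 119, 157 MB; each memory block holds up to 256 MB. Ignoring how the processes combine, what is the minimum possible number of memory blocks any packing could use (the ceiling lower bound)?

10 memory blocks

Total size = 164 + 152 + 65 + 67 + 151 + 57 + 255 + 165 + 34 + 212 + 134 + 143 + 245 + 252 + 119 + 157 = 2372 MB.
⌈2372 / 256⌉ = 10.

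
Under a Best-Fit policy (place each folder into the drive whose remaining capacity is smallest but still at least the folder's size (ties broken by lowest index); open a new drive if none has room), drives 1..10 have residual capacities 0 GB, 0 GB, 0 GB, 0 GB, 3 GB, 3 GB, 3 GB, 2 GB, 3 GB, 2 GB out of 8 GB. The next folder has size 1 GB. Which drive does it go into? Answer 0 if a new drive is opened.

8

Drives with room: drive 5 (3 GB), drive 6 (3 GB), drive 7 (3 GB), drive 8 (2 GB), drive 9 (3 GB), drive 10 (2 GB).
Tightest fit is drive 8 with 2 GB free.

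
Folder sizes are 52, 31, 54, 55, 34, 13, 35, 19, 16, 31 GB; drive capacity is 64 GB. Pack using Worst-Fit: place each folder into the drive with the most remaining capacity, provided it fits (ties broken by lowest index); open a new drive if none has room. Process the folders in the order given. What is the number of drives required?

7

52 GB → drive 1 (remaining 12 GB)
31 GB → drive 2 (remaining 33 GB)
54 GB → drive 3 (remaining 10 GB)
55 GB → drive 4 (remaining 9 GB)
34 GB → drive 5 (remaining 30 GB)
13 GB → drive 2 (remaining 20 GB)
35 GB → drive 6 (remaining 29 GB)
19 GB → drive 5 (remaining 11 GB)
16 GB → drive 6 (remaining 13 GB)
31 GB → drive 7 (remaining 33 GB)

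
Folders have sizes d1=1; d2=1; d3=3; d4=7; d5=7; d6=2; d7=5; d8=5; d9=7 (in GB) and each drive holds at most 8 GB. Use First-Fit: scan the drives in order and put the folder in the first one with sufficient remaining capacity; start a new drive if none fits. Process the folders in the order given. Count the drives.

6

drive 1: place d1 (1 GB), 7 GB left
drive 1: place d2 (1 GB), 6 GB left
drive 1: place d3 (3 GB), 3 GB left
drive 2: place d4 (7 GB), 1 GB left
drive 3: place d5 (7 GB), 1 GB left
drive 1: place d6 (2 GB), 1 GB left
drive 4: place d7 (5 GB), 3 GB left
drive 5: place d8 (5 GB), 3 GB left
drive 6: place d9 (7 GB), 1 GB left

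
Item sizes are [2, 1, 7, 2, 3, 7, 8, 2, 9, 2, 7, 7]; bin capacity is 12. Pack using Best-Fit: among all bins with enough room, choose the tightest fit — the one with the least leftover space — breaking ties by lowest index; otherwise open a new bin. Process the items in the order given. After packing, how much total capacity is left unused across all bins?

15

Put 2 in bin 1; 10 remain.
Put 1 in bin 1; 9 remain.
Put 7 in bin 1; 2 remain.
Put 2 in bin 1; 0 remain.
Put 3 in bin 2; 9 remain.
Put 7 in bin 2; 2 remain.
Put 8 in bin 3; 4 remain.
Put 2 in bin 2; 0 remain.
Put 9 in bin 4; 3 remain.
Put 2 in bin 4; 1 remain.
Put 7 in bin 5; 5 remain.
Put 7 in bin 6; 5 remain.
6 bins × 12 = 72; used 57; unused 15.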